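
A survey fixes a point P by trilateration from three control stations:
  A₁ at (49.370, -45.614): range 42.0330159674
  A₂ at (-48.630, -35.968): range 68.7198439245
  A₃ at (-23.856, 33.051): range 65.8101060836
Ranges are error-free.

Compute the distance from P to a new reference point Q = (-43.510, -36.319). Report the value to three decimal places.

eq1: (x − 49.370)² + (y + 45.614)² = 42.0330159674²
eq2: (x + 48.630)² + (y + 35.968)² = 68.7198439245²
eq3: (x + 23.856)² + (y − 33.051)² = 65.8101060836²
eq1−eq2, eq1−eq3 (x²,y² cancel):
  -196.000·x + 19.292·y = -3815.102490
  -146.452·x + 157.330·y = -5420.752190
det = -196.000·157.330 − 19.292·-146.452 = -28011.328016
x = (-3815.102490·157.330 − 19.292·-5420.752190) / -28011.328016 = 17.694731
y = (-196.000·-5420.752190 − -3815.102490·-146.452) / -28011.328016 = -17.983369
|P − Q| = √((17.694731 − -43.510)² + (-17.983369 − -36.319)²) = 63.892210

63.892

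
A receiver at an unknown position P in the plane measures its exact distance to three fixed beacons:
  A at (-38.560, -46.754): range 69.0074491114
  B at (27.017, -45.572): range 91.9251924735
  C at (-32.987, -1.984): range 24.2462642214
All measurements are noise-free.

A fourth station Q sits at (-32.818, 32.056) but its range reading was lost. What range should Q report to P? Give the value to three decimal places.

eq1: (x + 38.560)² + (y + 46.754)² = 69.0074491114²
eq2: (x − 27.017)² + (y + 45.572)² = 91.9251924735²
eq3: (x + 32.987)² + (y + 1.984)² = 24.2462642214²
eq3−eq2, eq3−eq1 (x²,y² cancel):
  120.008·x − 87.176·y = -6147.712635
  -11.146·x − 89.540·y = -1593.415013
det = 120.008·-89.540 − -87.176·-11.146 = -11717.180016
x = (-6147.712635·-89.540 − -87.176·-1593.415013) / -11717.180016 = -35.124376
y = (120.008·-1593.415013 − -6147.712635·-11.146) / -11717.180016 = 22.167873
|P − Q| = √((-35.124376 − -32.818)² + (22.167873 − 32.056)²) = 10.153543

10.154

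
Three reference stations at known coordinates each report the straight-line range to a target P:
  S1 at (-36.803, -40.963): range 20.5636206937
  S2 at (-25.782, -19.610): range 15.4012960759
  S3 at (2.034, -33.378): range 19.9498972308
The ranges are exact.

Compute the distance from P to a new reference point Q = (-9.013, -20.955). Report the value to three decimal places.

eq1: (x + 36.803)² + (y + 40.963)² = 20.5636206937²
eq2: (x + 25.782)² + (y + 19.610)² = 15.4012960759²
eq3: (x − 2.034)² + (y + 33.378)² = 19.9498972308²
eq2−eq1, eq2−eq3 (x²,y² cancel):
  -22.042·x − 42.706·y = 1797.501979
  55.632·x − 27.536·y = -91.834063
det = -22.042·-27.536 − -42.706·55.632 = 2982.768704
x = (1797.501979·-27.536 − -42.706·-91.834063) / 2982.768704 = -17.908824
y = (-22.042·-91.834063 − 1797.501979·55.632) / 2982.768704 = -32.846806
|P − Q| = √((-17.908824 − -9.013)² + (-32.846806 − -20.955)²) = 14.850950

14.851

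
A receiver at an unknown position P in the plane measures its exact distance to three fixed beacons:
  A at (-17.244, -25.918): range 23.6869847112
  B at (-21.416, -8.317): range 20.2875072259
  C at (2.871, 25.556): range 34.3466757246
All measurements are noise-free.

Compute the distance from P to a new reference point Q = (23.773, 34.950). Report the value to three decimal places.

50.130

eq1: (x + 17.244)² + (y + 25.918)² = 23.6869847112²
eq2: (x + 21.416)² + (y + 8.317)² = 20.2875072259²
eq3: (x − 2.871)² + (y − 25.556)² = 34.3466757246²
eq3−eq1, eq3−eq2 (x²,y² cancel):
  -40.230·x − 102.948·y = 926.367372
  -48.574·x − 67.746·y = 634.576952
det = -40.230·-67.746 − -102.948·-48.574 = -2275.174572
x = (926.367372·-67.746 − -102.948·634.576952) / -2275.174572 = -1.129911
y = (-40.230·634.576952 − 926.367372·-48.574) / -2275.174572 = -8.556855
|P − Q| = √((-1.129911 − 23.773)² + (-8.556855 − 34.950)²) = 50.129845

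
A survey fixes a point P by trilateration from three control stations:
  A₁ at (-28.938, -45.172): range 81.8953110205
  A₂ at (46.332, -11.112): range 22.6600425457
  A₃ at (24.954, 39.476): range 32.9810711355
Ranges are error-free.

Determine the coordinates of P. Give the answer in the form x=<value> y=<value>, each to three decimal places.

x=33.638 y=7.659

eq1: (x + 28.938)² + (y + 45.172)² = 81.8953110205²
eq2: (x − 46.332)² + (y + 11.112)² = 22.6600425457²
eq3: (x − 24.954)² + (y − 39.476)² = 32.9810711355²
eq2−eq3, eq2−eq1 (x²,y² cancel):
  -42.756·x + 101.176·y = -663.347601
  -150.540·x − 68.120·y = -5585.577779
det = -42.756·-68.120 − 101.176·-150.540 = 18143.573760
x = (-663.347601·-68.120 − 101.176·-5585.577779) / 18143.573760 = 33.638007
y = (-42.756·-5585.577779 − -663.347601·-150.540) / 18143.573760 = 7.658724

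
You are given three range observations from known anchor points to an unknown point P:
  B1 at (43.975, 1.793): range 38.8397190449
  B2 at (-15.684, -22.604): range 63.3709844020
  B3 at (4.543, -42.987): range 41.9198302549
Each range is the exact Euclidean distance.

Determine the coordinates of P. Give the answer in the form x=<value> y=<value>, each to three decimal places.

eq1: (x − 43.975)² + (y − 1.793)² = 38.8397190449²
eq2: (x + 15.684)² + (y + 22.604)² = 63.3709844020²
eq3: (x − 4.543)² + (y + 42.987)² = 41.9198302549²
eq1−eq2, eq1−eq3 (x²,y² cancel):
  -119.318·x − 48.794·y = -3687.444691
  -78.864·x − 89.560·y = -317.242849
det = -119.318·-89.560 − -48.794·-78.864 = 6838.030064
x = (-3687.444691·-89.560 − -48.794·-317.242849) / 6838.030064 = 46.031971
y = (-119.318·-317.242849 − -3687.444691·-78.864) / 6838.030064 = -36.992212

x=46.032 y=-36.992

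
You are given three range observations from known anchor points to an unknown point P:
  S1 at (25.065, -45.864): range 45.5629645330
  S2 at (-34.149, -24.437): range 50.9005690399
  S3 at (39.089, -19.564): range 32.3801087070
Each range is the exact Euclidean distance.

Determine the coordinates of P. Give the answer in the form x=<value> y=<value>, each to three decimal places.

x=11.690 y=-2.308

eq1: (x − 25.065)² + (y + 45.864)² = 45.5629645330²
eq2: (x + 34.149)² + (y + 24.437)² = 50.9005690399²
eq3: (x − 39.089)² + (y + 19.564)² = 32.3801087070²
eq1−eq3, eq1−eq2 (x²,y² cancel):
  28.048·x + 52.600·y = 206.451593
  -118.428·x + 42.854·y = -1483.323743
det = 28.048·42.854 − 52.600·-118.428 = 7431.281792
x = (206.451593·42.854 − 52.600·-1483.323743) / 7431.281792 = 11.689788
y = (28.048·-1483.323743 − 206.451593·-118.428) / 7431.281792 = -2.308433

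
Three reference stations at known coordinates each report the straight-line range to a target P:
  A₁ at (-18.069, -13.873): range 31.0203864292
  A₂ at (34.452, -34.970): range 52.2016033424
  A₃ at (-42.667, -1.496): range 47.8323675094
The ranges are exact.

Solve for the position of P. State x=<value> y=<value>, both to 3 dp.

eq1: (x + 18.069)² + (y + 13.873)² = 31.0203864292²
eq2: (x − 34.452)² + (y + 34.970)² = 52.2016033424²
eq3: (x + 42.667)² + (y + 1.496)² = 47.8323675094²
eq2−eq1, eq2−eq3 (x²,y² cancel):
  -105.042·x + 42.194·y = -128.149297
  -154.238·x + 66.948·y = -150.058289
det = -105.042·66.948 − 42.194·-154.238 = -524.433644
x = (-128.149297·66.948 − 42.194·-150.058289) / -524.433644 = 4.286109
y = (-105.042·-150.058289 − -128.149297·-154.238) / -524.433644 = 7.633127

x=4.286 y=7.633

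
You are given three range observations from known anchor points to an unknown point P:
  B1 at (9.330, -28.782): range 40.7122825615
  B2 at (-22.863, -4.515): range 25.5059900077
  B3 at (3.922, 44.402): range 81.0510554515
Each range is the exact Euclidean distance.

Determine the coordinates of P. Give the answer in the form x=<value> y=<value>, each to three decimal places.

x=-31.382 y=-28.556

eq1: (x − 9.330)² + (y + 28.782)² = 40.7122825615²
eq2: (x + 22.863)² + (y + 4.515)² = 25.5059900077²
eq3: (x − 3.922)² + (y − 44.402)² = 81.0510554515²
eq1−eq2, eq1−eq3 (x²,y² cancel):
  -64.386·x + 48.534·y = 634.583995
  -10.816·x + 146.368·y = -3840.316374
det = -64.386·146.368 − 48.534·-10.816 = -8899.106304
x = (634.583995·146.368 − 48.534·-3840.316374) / -8899.106304 = -31.381657
y = (-64.386·-3840.316374 − 634.583995·-10.816) / -8899.106304 = -28.556381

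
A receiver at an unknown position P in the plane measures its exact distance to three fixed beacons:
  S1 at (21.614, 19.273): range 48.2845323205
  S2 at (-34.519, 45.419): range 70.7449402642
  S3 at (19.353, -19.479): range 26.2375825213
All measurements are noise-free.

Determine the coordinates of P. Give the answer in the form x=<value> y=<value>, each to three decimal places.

eq1: (x − 21.614)² + (y − 19.273)² = 48.2845323205²
eq2: (x + 34.519)² + (y − 45.419)² = 70.7449402642²
eq3: (x − 19.353)² + (y + 19.479)² = 26.2375825213²
eq3−eq2, eq3−eq1 (x²,y² cancel):
  -107.744·x + 129.796·y = -1815.958964
  4.522·x + 77.504·y = -1558.341850
det = -107.744·77.504 − 129.796·4.522 = -8937.528488
x = (-1815.958964·77.504 − 129.796·-1558.341850) / -8937.528488 = -6.883609
y = (-107.744·-1558.341850 − -1815.958964·4.522) / -8937.528488 = -19.704972

x=-6.884 y=-19.705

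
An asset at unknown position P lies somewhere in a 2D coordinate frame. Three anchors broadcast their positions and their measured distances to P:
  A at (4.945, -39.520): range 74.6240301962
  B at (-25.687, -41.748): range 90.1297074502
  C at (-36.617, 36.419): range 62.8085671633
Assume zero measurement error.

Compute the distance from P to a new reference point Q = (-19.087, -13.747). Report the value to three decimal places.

64.302

eq1: (x − 4.945)² + (y + 39.520)² = 74.6240301962²
eq2: (x + 25.687)² + (y + 41.748)² = 90.1297074502²
eq3: (x + 36.617)² + (y − 36.419)² = 62.8085671633²
eq1−eq3, eq1−eq2 (x²,y² cancel):
  -83.124·x + 151.878·y = 2704.694599
  -61.264·x − 4.456·y = -1738.184234
det = -83.124·-4.456 − 151.878·-61.264 = 9675.054336
x = (2704.694599·-4.456 − 151.878·-1738.184234) / 9675.054336 = 26.040146
y = (-83.124·-1738.184234 − 2704.694599·-61.264) / 9675.054336 = 32.060309
|P − Q| = √((26.040146 − -19.087)² + (32.060309 − -13.747)²) = 64.302169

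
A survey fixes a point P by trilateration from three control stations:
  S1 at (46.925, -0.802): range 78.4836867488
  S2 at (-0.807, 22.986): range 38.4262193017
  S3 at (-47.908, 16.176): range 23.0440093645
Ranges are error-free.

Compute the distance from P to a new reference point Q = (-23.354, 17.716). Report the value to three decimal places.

19.577

eq1: (x − 46.925)² + (y + 0.802)² = 78.4836867488²
eq2: (x + 0.807)² + (y − 22.986)² = 38.4262193017²
eq3: (x + 47.908)² + (y − 16.176)² = 23.0440093645²
eq2−eq1, eq2−eq3 (x²,y² cancel):
  95.464·x − 47.576·y = -3009.523372
  -94.202·x − 13.620·y = 2973.379957
det = 95.464·-13.620 − -47.576·-94.202 = -5781.974032
x = (-3009.523372·-13.620 − -47.576·2973.379957) / -5781.974032 = -31.555180
y = (95.464·2973.379957 − -3009.523372·-94.202) / -5781.974032 = -0.060122
|P − Q| = √((-31.555180 − -23.354)² + (-0.060122 − 17.716)²) = 19.576769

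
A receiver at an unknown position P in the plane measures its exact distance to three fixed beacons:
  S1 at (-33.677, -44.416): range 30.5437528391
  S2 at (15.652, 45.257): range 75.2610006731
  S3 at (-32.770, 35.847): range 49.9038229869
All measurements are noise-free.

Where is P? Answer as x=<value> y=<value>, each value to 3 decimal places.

x=-30.727 y=-14.015

eq1: (x + 33.677)² + (y + 44.416)² = 30.5437528391²
eq2: (x − 15.652)² + (y − 45.257)² = 75.2610006731²
eq3: (x + 32.770)² + (y − 35.847)² = 49.9038229869²
eq3−eq1, eq3−eq2 (x²,y² cancel):
  -1.814·x − 160.526·y = 2305.511787
  96.844·x + 18.820·y = -3239.525830
det = -1.814·18.820 − -160.526·96.844 = 15511.840464
x = (2305.511787·18.820 − -160.526·-3239.525830) / 15511.840464 = -30.727391
y = (-1.814·-3239.525830 − 2305.511787·96.844) / 15511.840464 = -14.015003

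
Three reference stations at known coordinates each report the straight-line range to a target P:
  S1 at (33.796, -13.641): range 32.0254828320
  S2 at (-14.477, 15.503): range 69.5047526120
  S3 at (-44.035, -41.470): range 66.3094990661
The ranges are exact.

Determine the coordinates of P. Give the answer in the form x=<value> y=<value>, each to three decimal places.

eq1: (x − 33.796)² + (y + 13.641)² = 32.0254828320²
eq2: (x + 14.477)² + (y − 15.503)² = 69.5047526120²
eq3: (x + 44.035)² + (y + 41.470)² = 66.3094990661²
eq1−eq2, eq1−eq3 (x²,y² cancel):
  -96.546·x + 58.288·y = -4683.599044
  -155.662·x − 55.658·y = -1040.722488
det = -96.546·-55.658 − 58.288·-155.662 = 14446.783924
x = (-4683.599044·-55.658 − 58.288·-1040.722488) / 14446.783924 = 22.243109
y = (-96.546·-1040.722488 − -4683.599044·-155.662) / 14446.783924 = -43.510085

x=22.243 y=-43.510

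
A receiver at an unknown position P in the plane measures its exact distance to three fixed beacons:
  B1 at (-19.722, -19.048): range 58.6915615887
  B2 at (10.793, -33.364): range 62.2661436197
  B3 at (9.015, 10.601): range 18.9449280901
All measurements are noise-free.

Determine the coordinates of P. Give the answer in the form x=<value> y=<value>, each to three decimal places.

x=14.259 y=28.806

eq1: (x + 19.722)² + (y + 19.048)² = 58.6915615887²
eq2: (x − 10.793)² + (y + 33.364)² = 62.2661436197²
eq3: (x − 9.015)² + (y − 10.601)² = 18.9449280901²
eq3−eq1, eq3−eq2 (x²,y² cancel):
  -57.474·x − 59.298·y = -2527.656939
  3.556·x − 87.930·y = -2482.168422
det = -57.474·-87.930 − -59.298·3.556 = 5264.552508
x = (-2527.656939·-87.930 − -59.298·-2482.168422) / 5264.552508 = 14.259379
y = (-57.474·-2482.168422 − -2527.656939·3.556) / 5264.552508 = 28.805581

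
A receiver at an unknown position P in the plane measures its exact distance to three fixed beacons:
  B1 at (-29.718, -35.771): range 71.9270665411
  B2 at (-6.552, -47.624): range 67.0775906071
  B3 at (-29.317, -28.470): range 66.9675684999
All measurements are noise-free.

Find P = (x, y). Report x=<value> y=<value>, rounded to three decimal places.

eq1: (x + 29.718)² + (y + 35.771)² = 71.9270665411²
eq2: (x + 6.552)² + (y + 47.624)² = 67.0775906071²
eq3: (x + 29.317)² + (y + 28.470)² = 66.9675684999²
eq3−eq1, eq3−eq2 (x²,y² cancel):
  -0.802·x − 14.602·y = -196.151094
  45.530·x − 38.308·y = 626.198760
det = -0.802·-38.308 − -14.602·45.530 = 695.552076
x = (-196.151094·-38.308 − -14.602·626.198760) / 695.552076 = 23.949192
y = (-0.802·626.198760 − -196.151094·45.530) / 695.552076 = 12.117781

x=23.949 y=12.118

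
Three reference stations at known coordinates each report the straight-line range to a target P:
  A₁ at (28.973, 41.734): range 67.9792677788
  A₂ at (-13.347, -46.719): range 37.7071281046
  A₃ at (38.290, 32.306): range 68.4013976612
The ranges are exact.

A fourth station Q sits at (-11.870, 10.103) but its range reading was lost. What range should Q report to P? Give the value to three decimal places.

eq1: (x − 28.973)² + (y − 41.734)² = 67.9792677788²
eq2: (x + 13.347)² + (y + 46.719)² = 37.7071281046²
eq3: (x − 38.290)² + (y − 32.306)² = 68.4013976612²
eq1−eq3, eq1−eq2 (x²,y² cancel):
  18.634·x − 18.856·y = -128.930103
  -84.640·x − 176.906·y = 2978.999223
det = 18.634·-176.906 − -18.856·-84.640 = -4892.438244
x = (-128.930103·-176.906 − -18.856·2978.999223) / -4892.438244 = -16.143386
y = (18.634·2978.999223 − -128.930103·-84.640) / -4892.438244 = -9.115706
|P − Q| = √((-16.143386 − -11.870)² + (-9.115706 − 10.103)²) = 19.688080

19.688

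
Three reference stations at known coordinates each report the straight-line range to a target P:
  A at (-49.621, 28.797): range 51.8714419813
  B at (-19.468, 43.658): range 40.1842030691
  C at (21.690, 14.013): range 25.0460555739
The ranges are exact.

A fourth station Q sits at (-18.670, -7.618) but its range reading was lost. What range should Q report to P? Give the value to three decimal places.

22.028

eq1: (x + 49.621)² + (y − 28.797)² = 51.8714419813²
eq2: (x + 19.468)² + (y − 43.658)² = 40.1842030691²
eq3: (x − 21.690)² + (y − 14.013)² = 25.0460555739²
eq1−eq2, eq1−eq3 (x²,y² cancel):
  60.306·x + 29.722·y = 69.389455
  142.622·x − 29.568·y = -561.348988
det = 60.306·-29.568 − 29.722·142.622 = -6022.138892
x = (69.389455·-29.568 − 29.722·-561.348988) / -6022.138892 = -2.429819
y = (60.306·-561.348988 − 69.389455·142.622) / -6022.138892 = 7.264724
|P − Q| = √((-2.429819 − -18.670)² + (7.264724 − -7.618)²) = 22.028140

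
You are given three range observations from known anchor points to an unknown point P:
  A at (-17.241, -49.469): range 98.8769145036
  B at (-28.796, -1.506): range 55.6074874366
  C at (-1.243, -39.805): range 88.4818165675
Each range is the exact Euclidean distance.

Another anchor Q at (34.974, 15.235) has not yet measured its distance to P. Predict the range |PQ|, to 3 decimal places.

51.844

eq1: (x + 17.241)² + (y + 49.469)² = 98.8769145036²
eq2: (x + 28.796)² + (y + 1.506)² = 55.6074874366²
eq3: (x + 1.243)² + (y + 39.805)² = 88.4818165675²
eq3−eq2, eq3−eq1 (x²,y² cancel):
  -55.106·x + 76.598·y = 3982.333782
  -31.996·x − 19.328·y = -789.161391
det = -55.106·-19.328 − 76.598·-31.996 = 3515.918376
x = (3982.333782·-19.328 − 76.598·-789.161391) / 3515.918376 = -4.699302
y = (-55.106·-789.161391 − 3982.333782·-31.996) / 3515.918376 = 48.609285
|P − Q| = √((-4.699302 − 34.974)² + (48.609285 − 15.235)²) = 51.844130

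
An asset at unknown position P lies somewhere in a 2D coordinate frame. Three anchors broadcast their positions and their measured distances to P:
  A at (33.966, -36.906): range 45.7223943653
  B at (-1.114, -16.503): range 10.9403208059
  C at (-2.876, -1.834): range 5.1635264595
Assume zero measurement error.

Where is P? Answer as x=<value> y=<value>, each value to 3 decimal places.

eq1: (x − 33.966)² + (y + 36.906)² = 45.7223943653²
eq2: (x + 1.114)² + (y + 16.503)² = 10.9403208059²
eq3: (x + 2.876)² + (y + 1.834)² = 5.1635264595²
eq2−eq1, eq2−eq3 (x²,y² cancel):
  70.160·x − 40.806·y = 271.305260
  -3.524·x + 29.338·y = -168.926459
det = 70.160·29.338 − -40.806·-3.524 = 1914.553736
x = (271.305260·29.338 − -40.806·-168.926459) / 1914.553736 = 0.556966
y = (70.160·-168.926459 − 271.305260·-3.524) / 1914.553736 = -5.691039

x=0.557 y=-5.691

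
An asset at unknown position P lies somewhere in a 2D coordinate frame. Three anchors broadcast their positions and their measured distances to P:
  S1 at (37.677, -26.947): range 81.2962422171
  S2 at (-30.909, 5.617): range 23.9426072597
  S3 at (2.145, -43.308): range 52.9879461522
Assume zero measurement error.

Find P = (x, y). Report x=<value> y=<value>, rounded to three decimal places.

x=-42.764 y=-15.185

eq1: (x − 37.677)² + (y + 26.947)² = 81.2962422171²
eq2: (x + 30.909)² + (y − 5.617)² = 23.9426072597²
eq3: (x − 2.145)² + (y + 43.308)² = 52.9879461522²
eq1−eq3, eq1−eq2 (x²,y² cancel):
  -71.064·x − 32.722·y = 3535.843312
  -137.172·x + 65.128·y = 4877.050388
det = -71.064·65.128 − -32.722·-137.172 = -9116.798376
x = (3535.843312·65.128 − -32.722·4877.050388) / -9116.798376 = -42.763833
y = (-71.064·4877.050388 − 3535.843312·-137.172) / -9116.798376 = -15.184716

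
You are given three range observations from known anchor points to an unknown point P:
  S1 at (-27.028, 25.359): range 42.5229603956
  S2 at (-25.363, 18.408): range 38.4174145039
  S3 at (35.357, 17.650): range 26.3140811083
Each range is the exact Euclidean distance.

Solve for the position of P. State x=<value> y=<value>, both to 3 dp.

x=11.310 y=6.964

eq1: (x + 27.028)² + (y − 25.359)² = 42.5229603956²
eq2: (x + 25.363)² + (y − 18.408)² = 38.4174145039²
eq3: (x − 35.357)² + (y − 17.650)² = 26.3140811083²
eq2−eq3, eq2−eq1 (x²,y² cancel):
  121.440·x − 1.516·y = 1362.970589
  -3.330·x + 13.902·y = 59.151008
det = 121.440·13.902 − -1.516·-3.330 = 1683.210600
x = (1362.970589·13.902 − -1.516·59.151008) / 1683.210600 = 11.310343
y = (121.440·59.151008 − 1362.970589·-3.330) / 1683.210600 = 6.964066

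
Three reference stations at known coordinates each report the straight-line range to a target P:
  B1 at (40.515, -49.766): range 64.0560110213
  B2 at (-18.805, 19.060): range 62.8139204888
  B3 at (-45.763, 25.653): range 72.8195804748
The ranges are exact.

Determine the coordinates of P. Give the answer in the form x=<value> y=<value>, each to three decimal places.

x=-23.243 y=-43.597

eq1: (x − 40.515)² + (y + 49.766)² = 64.0560110213²
eq2: (x + 18.805)² + (y − 19.060)² = 62.8139204888²
eq3: (x + 45.763)² + (y − 25.653)² = 72.8195804748²
eq2−eq1, eq2−eq3 (x²,y² cancel):
  118.640·x − 137.652·y = 3243.624415
  -53.916·x + 13.186·y = 678.314260
det = 118.640·13.186 − -137.652·-53.916 = -5857.258192
x = (3243.624415·13.186 − -137.652·678.314260) / -5857.258192 = -23.243255
y = (118.640·678.314260 − 3243.624415·-53.916) / -5857.258192 = -43.596927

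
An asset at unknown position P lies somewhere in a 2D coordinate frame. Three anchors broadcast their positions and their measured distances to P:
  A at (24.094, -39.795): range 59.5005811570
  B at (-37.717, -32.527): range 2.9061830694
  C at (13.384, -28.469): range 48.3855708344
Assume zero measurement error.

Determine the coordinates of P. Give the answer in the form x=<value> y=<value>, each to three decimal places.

eq1: (x − 24.094)² + (y + 39.795)² = 59.5005811570²
eq2: (x + 37.717)² + (y + 32.527)² = 2.9061830694²
eq3: (x − 13.384)² + (y + 28.469)² = 48.3855708344²
eq3−eq1, eq3−eq2 (x²,y² cancel):
  21.420·x − 22.652·y = -24.608249
  -102.202·x − 8.116·y = 3823.679966
det = 21.420·-8.116 − -22.652·-102.202 = -2488.924424
x = (-24.608249·-8.116 − -22.652·3823.679966) / -2488.924424 = -34.880014
y = (21.420·3823.679966 − -24.608249·-102.202) / -2488.924424 = -31.896594

x=-34.880 y=-31.897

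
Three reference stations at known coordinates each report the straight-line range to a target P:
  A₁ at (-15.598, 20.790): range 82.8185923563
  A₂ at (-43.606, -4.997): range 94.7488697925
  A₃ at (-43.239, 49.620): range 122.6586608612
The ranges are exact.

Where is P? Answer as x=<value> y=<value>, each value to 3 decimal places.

x=46.645 y=-33.842

eq1: (x + 15.598)² + (y − 20.790)² = 82.8185923563²
eq2: (x + 43.606)² + (y + 4.997)² = 94.7488697925²
eq3: (x + 43.239)² + (y − 49.620)² = 122.6586608612²
eq1−eq3, eq1−eq2 (x²,y² cancel):
  -55.282·x + 57.660·y = -4529.994027
  -56.016·x − 51.574·y = -867.497546
det = -55.282·-51.574 − 57.660·-56.016 = 6080.996428
x = (-4529.994027·-51.574 − 57.660·-867.497546) / 6080.996428 = 46.645286
y = (-55.282·-867.497546 − -4529.994027·-56.016) / 6080.996428 = -33.842340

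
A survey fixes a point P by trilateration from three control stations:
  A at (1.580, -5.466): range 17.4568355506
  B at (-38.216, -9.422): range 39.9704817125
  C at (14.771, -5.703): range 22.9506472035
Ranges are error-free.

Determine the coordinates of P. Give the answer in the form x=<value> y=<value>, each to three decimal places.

x=-0.548 y=-22.793

eq1: (x − 1.580)² + (y + 5.466)² = 17.4568355506²
eq2: (x + 38.216)² + (y + 9.422)² = 39.9704817125²
eq3: (x − 14.771)² + (y + 5.703)² = 22.9506472035²
eq2−eq3, eq2−eq1 (x²,y² cancel):
  105.974·x + 7.438·y = -227.622889
  79.592·x + 7.912·y = -223.964883
det = 105.974·7.912 − 7.438·79.592 = 246.460992
x = (-227.622889·7.912 − 7.438·-223.964883) / 246.460992 = -0.548166
y = (105.974·-223.964883 − -227.622889·79.592) / 246.460992 = -22.792627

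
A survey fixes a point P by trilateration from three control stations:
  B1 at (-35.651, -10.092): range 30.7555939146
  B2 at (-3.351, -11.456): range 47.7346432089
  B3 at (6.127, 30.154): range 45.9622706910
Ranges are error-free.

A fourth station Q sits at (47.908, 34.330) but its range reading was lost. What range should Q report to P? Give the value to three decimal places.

eq1: (x + 35.651)² + (y + 10.092)² = 30.7555939146²
eq2: (x + 3.351)² + (y + 11.456)² = 47.7346432089²
eq3: (x − 6.127)² + (y − 30.154)² = 45.9622706910²
eq3−eq2, eq3−eq1 (x²,y² cancel):
  -18.956·x − 83.220·y = -970.400543
  -83.556·x − 80.492·y = 1592.662190
det = -18.956·-80.492 − -83.220·-83.556 = -5427.723968
x = (-970.400543·-80.492 − -83.220·1592.662190) / -5427.723968 = -38.810159
y = (-18.956·1592.662190 − -970.400543·-83.556) / -5427.723968 = 20.500912
|P − Q| = √((-38.810159 − 47.908)² + (20.500912 − 34.330)²) = 87.813909

87.814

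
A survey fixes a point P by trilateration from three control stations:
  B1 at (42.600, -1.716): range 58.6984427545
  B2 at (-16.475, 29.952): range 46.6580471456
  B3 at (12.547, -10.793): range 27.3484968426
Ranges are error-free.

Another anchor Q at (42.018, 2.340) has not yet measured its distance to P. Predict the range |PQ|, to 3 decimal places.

59.307

eq1: (x − 42.600)² + (y + 1.716)² = 58.6984427545²
eq2: (x + 16.475)² + (y − 29.952)² = 46.6580471456²
eq3: (x − 12.547)² + (y + 10.793)² = 27.3484968426²
eq1−eq3, eq1−eq2 (x²,y² cancel):
  -60.106·x − 18.154·y = 1153.778304
  -118.150·x + 63.336·y = 619.377091
det = -60.106·63.336 − -18.154·-118.150 = -5951.768716
x = (1153.778304·63.336 − -18.154·619.377091) / -5951.768716 = -14.167196
y = (-60.106·619.377091 − 1153.778304·-118.150) / -5951.768716 = -16.648938
|P − Q| = √((-14.167196 − 42.018)² + (-16.648938 − 2.340)²) = 59.307302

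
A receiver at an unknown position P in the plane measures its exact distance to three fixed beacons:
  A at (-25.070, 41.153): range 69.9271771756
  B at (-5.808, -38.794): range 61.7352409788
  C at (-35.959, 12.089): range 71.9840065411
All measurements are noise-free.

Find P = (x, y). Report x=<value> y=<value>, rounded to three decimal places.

x=35.829 y=6.786

eq1: (x + 25.070)² + (y − 41.153)² = 69.9271771756²
eq2: (x + 5.808)² + (y + 38.794)² = 61.7352409788²
eq3: (x + 35.959)² + (y − 12.089)² = 71.9840065411²
eq1−eq3, eq1−eq2 (x²,y² cancel):
  -21.778·x − 58.128·y = -1174.767797
  38.524·x − 159.894·y = 295.203120
det = -21.778·-159.894 − -58.128·38.524 = 5721.494604
x = (-1174.767797·-159.894 − -58.128·295.203120) / 5721.494604 = 35.829430
y = (-21.778·295.203120 − -1174.767797·38.524) / 5721.494604 = 6.786307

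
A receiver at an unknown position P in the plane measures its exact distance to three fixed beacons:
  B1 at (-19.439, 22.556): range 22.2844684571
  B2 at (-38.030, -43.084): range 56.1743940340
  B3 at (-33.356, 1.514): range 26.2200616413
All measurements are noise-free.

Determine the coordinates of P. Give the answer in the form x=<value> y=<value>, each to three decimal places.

eq1: (x + 19.439)² + (y − 22.556)² = 22.2844684571²
eq2: (x + 38.030)² + (y + 43.084)² = 56.1743940340²
eq3: (x + 33.356)² + (y − 1.514)² = 26.2200616413²
eq1−eq3, eq1−eq2 (x²,y² cancel):
  -27.834·x − 42.084·y = 37.372977
  -37.182·x − 131.280·y = -243.100912
det = -27.834·-131.280 − -42.084·-37.182 = 2089.280232
x = (37.372977·-131.280 − -42.084·-243.100912) / 2089.280232 = -7.245071
y = (-27.834·-243.100912 − 37.372977·-37.182) / 2089.280232 = 3.903772

x=-7.245 y=3.904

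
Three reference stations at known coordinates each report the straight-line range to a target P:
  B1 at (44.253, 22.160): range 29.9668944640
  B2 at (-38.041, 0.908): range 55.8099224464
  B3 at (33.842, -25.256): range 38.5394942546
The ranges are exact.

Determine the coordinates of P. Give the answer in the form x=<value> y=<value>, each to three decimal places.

x=17.110 y=9.462

eq1: (x − 44.253)² + (y − 22.160)² = 29.9668944640²
eq2: (x + 38.041)² + (y − 0.908)² = 55.8099224464²
eq3: (x − 33.842)² + (y + 25.256)² = 38.5394942546²
eq3−eq2, eq3−eq1 (x²,y² cancel):
  -143.766·x + 52.328·y = -1964.659181
  20.822·x + 94.832·y = 1253.524963
det = -143.766·94.832 − 52.328·20.822 = -14723.190928
x = (-1964.659181·94.832 − 52.328·1253.524963) / -14723.190928 = 17.109539
y = (-143.766·1253.524963 − -1964.659181·20.822) / -14723.190928 = 9.461681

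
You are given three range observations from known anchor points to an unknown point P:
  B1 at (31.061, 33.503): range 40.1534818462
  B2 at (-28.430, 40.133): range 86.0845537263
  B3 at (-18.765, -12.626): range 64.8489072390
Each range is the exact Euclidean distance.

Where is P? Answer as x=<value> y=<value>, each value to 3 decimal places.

x=45.503 y=-3.963

eq1: (x − 31.061)² + (y − 33.503)² = 40.1534818462²
eq2: (x + 28.430)² + (y − 40.133)² = 86.0845537263²
eq3: (x + 18.765)² + (y + 12.626)² = 64.8489072390²
eq2−eq1, eq2−eq3 (x²,y² cancel):
  118.982·x − 13.260·y = 5466.562427
  19.330·x − 105.518·y = 1297.788132
det = 118.982·-105.518 − -13.260·19.330 = -12298.426876
x = (5466.562427·-105.518 − -13.260·1297.788132) / -12298.426876 = 45.502735
y = (118.982·1297.788132 − 5466.562427·19.330) / -12298.426876 = -3.963497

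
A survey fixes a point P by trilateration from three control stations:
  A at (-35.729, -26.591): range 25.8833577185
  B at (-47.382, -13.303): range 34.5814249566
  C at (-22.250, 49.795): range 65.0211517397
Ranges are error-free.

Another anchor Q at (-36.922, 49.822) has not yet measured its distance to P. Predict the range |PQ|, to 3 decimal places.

68.725

eq1: (x + 35.729)² + (y + 26.591)² = 25.8833577185²
eq2: (x + 47.382)² + (y + 13.303)² = 34.5814249566²
eq3: (x + 22.250)² + (y − 49.795)² = 65.0211517397²
eq2−eq3, eq2−eq1 (x²,y² cancel):
  50.264·x + 126.196·y = -2479.294430
  23.306·x − 26.576·y = 87.545734
det = 50.264·-26.576 − 126.196·23.306 = -4276.940040
x = (-2479.294430·-26.576 − 126.196·87.545734) / -4276.940040 = -12.822674
y = (50.264·87.545734 − -2479.294430·23.306) / -4276.940040 = -14.539094
|P − Q| = √((-12.822674 − -36.922)² + (-14.539094 − 49.822)²) = 68.725017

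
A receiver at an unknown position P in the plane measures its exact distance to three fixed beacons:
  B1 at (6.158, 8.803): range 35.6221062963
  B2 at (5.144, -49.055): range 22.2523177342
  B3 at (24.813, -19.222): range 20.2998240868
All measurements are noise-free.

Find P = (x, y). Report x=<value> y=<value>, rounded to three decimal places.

eq1: (x − 6.158)² + (y − 8.803)² = 35.6221062963²
eq2: (x − 5.144)² + (y + 49.055)² = 22.2523177342²
eq3: (x − 24.813)² + (y + 19.222)² = 20.2998240868²
eq3−eq2, eq3−eq1 (x²,y² cancel):
  -39.338·x − 59.666·y = 1364.600721
  -37.310·x + 56.050·y = -1726.608079
det = -39.338·56.050 − -59.666·-37.310 = -4431.033360
x = (1364.600721·56.050 − -59.666·-1726.608079) / -4431.033360 = 5.988203
y = (-39.338·-1726.608079 − 1364.600721·-37.310) / -4431.033360 = -26.818702

x=5.988 y=-26.819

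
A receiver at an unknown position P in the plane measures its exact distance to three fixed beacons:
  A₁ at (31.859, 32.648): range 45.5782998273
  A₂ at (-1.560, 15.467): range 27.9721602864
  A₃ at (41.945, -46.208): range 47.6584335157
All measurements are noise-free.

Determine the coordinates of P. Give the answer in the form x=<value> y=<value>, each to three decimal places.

eq1: (x − 31.859)² + (y − 32.648)² = 45.5782998273²
eq2: (x + 1.560)² + (y − 15.467)² = 27.9721602864²
eq3: (x − 41.945)² + (y + 46.208)² = 47.6584335157²
eq2−eq3, eq2−eq1 (x²,y² cancel):
  87.010·x − 123.350·y = 2164.016066
  66.838·x + 34.362·y = 544.286432
det = 87.010·34.362 − -123.350·66.838 = 11234.304920
x = (2164.016066·34.362 − -123.350·544.286432) / 11234.304920 = 12.595141
y = (87.010·544.286432 − 2164.016066·66.838) / 11234.304920 = -8.659204

x=12.595 y=-8.659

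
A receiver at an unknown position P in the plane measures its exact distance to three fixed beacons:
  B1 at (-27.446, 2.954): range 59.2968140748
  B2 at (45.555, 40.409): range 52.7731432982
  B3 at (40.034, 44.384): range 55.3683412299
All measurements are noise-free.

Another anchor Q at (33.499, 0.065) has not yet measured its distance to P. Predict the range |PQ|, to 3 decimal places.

10.666

eq1: (x + 27.446)² + (y − 2.954)² = 59.2968140748²
eq2: (x − 45.555)² + (y − 40.409)² = 52.7731432982²
eq3: (x − 40.034)² + (y − 44.384)² = 55.3683412299²
eq3−eq1, eq3−eq2 (x²,y² cancel):
  -134.960·x − 82.860·y = -3261.110529
  11.042·x − 7.950·y = 416.133251
det = -134.960·-7.950 − -82.860·11.042 = 1987.872120
x = (-3261.110529·-7.950 − -82.860·416.133251) / 1987.872120 = 30.387583
y = (-134.960·416.133251 − -3261.110529·11.042) / 1987.872120 = -10.137554
|P − Q| = √((30.387583 − 33.499)² + (-10.137554 − 0.065)²) = 10.666444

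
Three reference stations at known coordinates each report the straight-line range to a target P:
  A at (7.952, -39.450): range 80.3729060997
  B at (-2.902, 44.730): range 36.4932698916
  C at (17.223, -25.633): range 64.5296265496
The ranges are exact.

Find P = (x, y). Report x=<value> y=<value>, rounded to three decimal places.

x=32.763 y=36.998

eq1: (x − 7.952)² + (y + 39.450)² = 80.3729060997²
eq2: (x + 2.902)² + (y − 44.730)² = 36.4932698916²
eq3: (x − 17.223)² + (y + 25.633)² = 64.5296265496²
eq2−eq3, eq2−eq1 (x²,y² cancel):
  40.250·x − 140.726·y = -3887.826041
  21.708·x − 168.360·y = -5517.702988
det = 40.250·-168.360 − -140.726·21.708 = -3721.609992
x = (-3887.826041·-168.360 − -140.726·-5517.702988) / -3721.609992 = 32.762670
y = (40.250·-5517.702988 − -3887.826041·21.708) / -3721.609992 = 36.997595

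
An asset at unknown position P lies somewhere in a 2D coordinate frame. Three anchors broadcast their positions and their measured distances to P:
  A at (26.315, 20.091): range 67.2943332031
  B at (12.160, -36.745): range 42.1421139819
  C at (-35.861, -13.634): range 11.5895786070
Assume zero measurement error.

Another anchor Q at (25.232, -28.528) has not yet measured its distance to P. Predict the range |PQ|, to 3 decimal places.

52.713

eq1: (x − 26.315)² + (y − 20.091)² = 67.2943332031²
eq2: (x − 12.160)² + (y + 36.745)² = 42.1421139819²
eq3: (x + 35.861)² + (y + 13.634)² = 11.5895786070²
eq1−eq3, eq1−eq2 (x²,y² cancel):
  -124.352·x − 67.450·y = 4769.978720
  -28.310·x − 113.672·y = 3154.502629
det = -124.352·-113.672 − -67.450·-28.310 = 12225.831044
x = (4769.978720·-113.672 − -67.450·3154.502629) / 12225.831044 = -26.946374
y = (-124.352·3154.502629 − 4769.978720·-28.310) / 12225.831044 = -21.039929
|P − Q| = √((-26.946374 − 25.232)² + (-21.039929 − -28.528)²) = 52.712939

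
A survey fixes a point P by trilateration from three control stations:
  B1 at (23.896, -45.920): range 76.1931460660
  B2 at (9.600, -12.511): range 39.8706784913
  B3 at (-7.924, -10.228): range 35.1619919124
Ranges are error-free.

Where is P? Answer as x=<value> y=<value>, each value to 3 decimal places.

x=-4.534 y=24.770

eq1: (x − 23.896)² + (y + 45.920)² = 76.1931460660²
eq2: (x − 9.600)² + (y + 12.511)² = 39.8706784913²
eq3: (x + 7.924)² + (y + 10.228)² = 35.1619919124²
eq3−eq1, eq3−eq2 (x²,y² cancel):
  63.640·x − 71.384·y = -2056.766376
  35.048·x − 4.566·y = -272.021967
det = 63.640·-4.566 − -71.384·35.048 = 2211.286192
x = (-2056.766376·-4.566 − -71.384·-272.021967) / 2211.286192 = -4.534384
y = (63.640·-272.021967 − -2056.766376·35.048) / 2211.286192 = 24.770231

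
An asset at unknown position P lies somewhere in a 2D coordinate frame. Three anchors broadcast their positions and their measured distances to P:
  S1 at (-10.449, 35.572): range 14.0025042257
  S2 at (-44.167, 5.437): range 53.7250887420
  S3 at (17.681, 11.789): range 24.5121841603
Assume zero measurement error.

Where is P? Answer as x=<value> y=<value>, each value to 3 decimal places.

x=2.900 y=31.343

eq1: (x + 10.449)² + (y − 35.572)² = 14.0025042257²
eq2: (x + 44.167)² + (y − 5.437)² = 53.7250887420²
eq3: (x − 17.681)² + (y − 11.789)² = 24.5121841603²
eq2−eq3, eq2−eq1 (x²,y² cancel):
  123.696·x + 12.704·y = 756.851412
  67.436·x + 60.270·y = 2084.578963
det = 123.696·60.270 − 12.704·67.436 = 6598.450976
x = (756.851412·60.270 − 12.704·2084.578963) / 6598.450976 = 2.899611
y = (123.696·2084.578963 − 756.851412·67.436) / 6598.450976 = 31.342969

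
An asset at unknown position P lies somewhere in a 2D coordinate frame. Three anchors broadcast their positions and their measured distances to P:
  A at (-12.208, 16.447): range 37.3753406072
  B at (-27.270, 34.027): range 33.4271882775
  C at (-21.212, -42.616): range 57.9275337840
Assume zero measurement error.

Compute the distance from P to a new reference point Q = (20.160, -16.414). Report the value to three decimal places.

eq1: (x + 12.208)² + (y − 16.447)² = 37.3753406072²
eq2: (x + 27.270)² + (y − 34.027)² = 33.4271882775²
eq3: (x + 21.212)² + (y + 42.616)² = 57.9275337840²
eq3−eq1, eq3−eq2 (x²,y² cancel):
  18.008·x + 118.126·y = 112.149758
  -12.116·x + 153.286·y = 1873.639483
det = 18.008·153.286 − 118.126·-12.116 = 4191.588904
x = (112.149758·153.286 − 118.126·1873.639483) / 4191.588904 = -48.700995
y = (18.008·1873.639483 − 112.149758·-12.116) / 4191.588904 = 8.373747
|P − Q| = √((-48.700995 − 20.160)² + (8.373747 − -16.414)²) = 73.186536

73.187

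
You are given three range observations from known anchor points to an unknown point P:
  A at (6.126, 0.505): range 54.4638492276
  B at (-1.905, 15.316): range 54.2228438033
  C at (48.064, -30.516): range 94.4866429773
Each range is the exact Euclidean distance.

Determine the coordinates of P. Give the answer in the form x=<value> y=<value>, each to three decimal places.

eq1: (x − 6.126)² + (y − 0.505)² = 54.4638492276²
eq2: (x + 1.905)² + (y − 15.316)² = 54.2228438033²
eq3: (x − 48.064)² + (y + 30.516)² = 94.4866429773²
eq3−eq1, eq3−eq2 (x²,y² cancel):
  -83.876·x + 62.042·y = 2757.823377
  -99.938·x + 91.664·y = 2984.443440
det = -83.876·91.664 − 62.042·-99.938 = -1488.056268
x = (2757.823377·91.664 − 62.042·2984.443440) / -1488.056268 = -45.450084
y = (-83.876·2984.443440 − 2757.823377·-99.938) / -1488.056268 = -16.994098

x=-45.450 y=-16.994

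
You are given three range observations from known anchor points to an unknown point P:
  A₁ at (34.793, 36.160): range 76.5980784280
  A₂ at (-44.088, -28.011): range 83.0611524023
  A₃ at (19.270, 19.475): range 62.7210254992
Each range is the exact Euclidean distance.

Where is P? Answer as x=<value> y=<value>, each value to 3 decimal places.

eq1: (x − 34.793)² + (y − 36.160)² = 76.5980784280²
eq2: (x + 44.088)² + (y + 28.011)² = 83.0611524023²
eq3: (x − 19.270)² + (y − 19.475)² = 62.7210254992²
eq3−eq2, eq3−eq1 (x²,y² cancel):
  -126.716·x − 94.972·y = -987.468659
  31.046·x + 33.370·y = -165.848655
det = -126.716·33.370 − -94.972·31.046 = -1280.012208
x = (-987.468659·33.370 − -94.972·-165.848655) / -1280.012208 = 38.048706
y = (-126.716·-165.848655 − -987.468659·31.046) / -1280.012208 = -40.368857

x=38.049 y=-40.369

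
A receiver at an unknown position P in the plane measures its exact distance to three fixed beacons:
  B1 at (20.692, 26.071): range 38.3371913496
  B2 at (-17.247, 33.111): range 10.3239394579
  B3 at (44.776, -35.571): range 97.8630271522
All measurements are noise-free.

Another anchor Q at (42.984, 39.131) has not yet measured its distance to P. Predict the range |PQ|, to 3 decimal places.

eq1: (x − 20.692)² + (y − 26.071)² = 38.3371913496²
eq2: (x + 17.247)² + (y − 33.111)² = 10.3239394579²
eq3: (x − 44.776)² + (y + 35.571)² = 97.8630271522²
eq2−eq3, eq2−eq1 (x²,y² cancel):
  124.046·x − 137.364·y = -7594.199470
  75.878·x − 14.080·y = -1649.097940
det = 124.046·-14.080 − -137.364·75.878 = 8676.337912
x = (-7594.199470·-14.080 − -137.364·-1649.097940) / 8676.337912 = -13.784659
y = (124.046·-1649.097940 − -7594.199470·75.878) / 8676.337912 = 42.837043
|P − Q| = √((-13.784659 − 42.984)² + (42.837043 − 39.131)²) = 56.889502

56.890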